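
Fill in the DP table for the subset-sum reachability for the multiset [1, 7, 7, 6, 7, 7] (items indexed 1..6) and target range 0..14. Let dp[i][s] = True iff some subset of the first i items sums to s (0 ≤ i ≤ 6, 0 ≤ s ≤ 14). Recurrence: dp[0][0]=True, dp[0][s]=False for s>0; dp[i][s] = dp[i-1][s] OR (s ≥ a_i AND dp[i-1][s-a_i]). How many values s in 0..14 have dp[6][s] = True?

i\s   0   1   2   3   4   5   6   7   8   9  10  11  12  13  14
  0   T   F   F   F   F   F   F   F   F   F   F   F   F   F   F
  1   T   T   F   F   F   F   F   F   F   F   F   F   F   F   F
  2   T   T   F   F   F   F   F   T   T   F   F   F   F   F   F
  3   T   T   F   F   F   F   F   T   T   F   F   F   F   F   T
  4   T   T   F   F   F   F   T   T   T   F   F   F   F   T   T
  5   T   T   F   F   F   F   T   T   T   F   F   F   F   T   T
  6   T   T   F   F   F   F   T   T   T   F   F   F   F   T   T

7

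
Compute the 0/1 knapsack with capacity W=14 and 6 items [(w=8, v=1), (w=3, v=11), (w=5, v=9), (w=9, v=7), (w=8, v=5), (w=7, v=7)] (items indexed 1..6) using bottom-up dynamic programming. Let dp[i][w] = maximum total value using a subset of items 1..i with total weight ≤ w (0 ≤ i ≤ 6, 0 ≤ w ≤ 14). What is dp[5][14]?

20

i\w   0   1   2   3   4   5   6   7   8   9  10  11  12  13  14
  0   0   0   0   0   0   0   0   0   0   0   0   0   0   0   0
  1   0   0   0   0   0   0   0   0   1   1   1   1   1   1   1
  2   0   0   0  11  11  11  11  11  11  11  11  12  12  12  12
  3   0   0   0  11  11  11  11  11  20  20  20  20  20  20  20
  4   0   0   0  11  11  11  11  11  20  20  20  20  20  20  20
  5   0   0   0  11  11  11  11  11  20  20  20  20  20  20  20
  6   0   0   0  11  11  11  11  11  20  20  20  20  20  20  20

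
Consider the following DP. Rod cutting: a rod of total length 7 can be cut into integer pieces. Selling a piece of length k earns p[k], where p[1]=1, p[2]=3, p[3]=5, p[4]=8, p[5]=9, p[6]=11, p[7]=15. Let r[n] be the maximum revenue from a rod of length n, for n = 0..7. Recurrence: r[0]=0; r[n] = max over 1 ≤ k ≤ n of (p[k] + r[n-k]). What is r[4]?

8

   n    0    1    2    3    4    5    6    7
r[n]    0    1    3    5    8    9   11   15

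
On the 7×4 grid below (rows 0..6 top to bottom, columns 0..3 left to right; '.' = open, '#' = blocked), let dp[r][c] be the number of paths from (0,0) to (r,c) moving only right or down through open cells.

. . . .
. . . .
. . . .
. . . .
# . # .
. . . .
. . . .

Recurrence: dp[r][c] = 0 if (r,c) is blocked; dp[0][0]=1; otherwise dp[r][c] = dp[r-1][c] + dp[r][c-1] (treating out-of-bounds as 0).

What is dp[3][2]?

10

r\c   0   1   2   3
  0   1   1   1   1
  1   1   2   3   4
  2   1   3   6  10
  3   1   4  10  20
  4   0   4   0  20
  5   0   4   4  24
  6   0   4   8  32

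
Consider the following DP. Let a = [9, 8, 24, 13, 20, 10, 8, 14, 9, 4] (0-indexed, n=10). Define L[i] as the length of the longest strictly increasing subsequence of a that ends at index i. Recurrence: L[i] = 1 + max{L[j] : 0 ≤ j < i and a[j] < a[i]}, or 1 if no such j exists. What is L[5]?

2

   i    0    1    2    3    4    5    6    7    8    9
a[i]    9    8   24   13   20   10    8   14    9    4
L[i]    1    1    2    2    3    2    1    3    2    1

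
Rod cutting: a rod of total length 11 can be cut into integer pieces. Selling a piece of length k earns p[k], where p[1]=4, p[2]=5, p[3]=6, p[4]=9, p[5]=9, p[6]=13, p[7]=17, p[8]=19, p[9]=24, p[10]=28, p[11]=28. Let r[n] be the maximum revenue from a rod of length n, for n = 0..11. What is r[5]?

20

   n    0    1    2    3    4    5    6    7    8    9   10   11
r[n]    0    4    8   12   16   20   24   28   32   36   40   44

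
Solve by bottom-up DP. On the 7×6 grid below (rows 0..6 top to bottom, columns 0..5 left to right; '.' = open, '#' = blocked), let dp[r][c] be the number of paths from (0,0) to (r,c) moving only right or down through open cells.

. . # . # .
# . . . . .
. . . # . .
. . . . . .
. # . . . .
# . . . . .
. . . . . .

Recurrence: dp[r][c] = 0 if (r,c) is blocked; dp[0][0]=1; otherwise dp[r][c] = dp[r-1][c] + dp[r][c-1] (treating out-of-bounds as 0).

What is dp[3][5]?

6

r\c   0   1   2   3   4   5
  0   1   1   0   0   0   0
  1   0   1   1   1   1   1
  2   0   1   2   0   1   2
  3   0   1   3   3   4   6
  4   0   0   3   6  10  16
  5   0   0   3   9  19  35
  6   0   0   3  12  31  66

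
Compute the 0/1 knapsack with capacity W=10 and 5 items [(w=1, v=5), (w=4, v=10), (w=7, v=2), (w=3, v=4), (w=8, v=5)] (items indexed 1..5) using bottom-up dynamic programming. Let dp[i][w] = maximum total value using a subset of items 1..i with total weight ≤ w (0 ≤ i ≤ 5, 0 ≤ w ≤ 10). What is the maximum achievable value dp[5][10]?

i\w   0   1   2   3   4   5   6   7   8   9  10
  0   0   0   0   0   0   0   0   0   0   0   0
  1   0   5   5   5   5   5   5   5   5   5   5
  2   0   5   5   5  10  15  15  15  15  15  15
  3   0   5   5   5  10  15  15  15  15  15  15
  4   0   5   5   5  10  15  15  15  19  19  19
  5   0   5   5   5  10  15  15  15  19  19  19

19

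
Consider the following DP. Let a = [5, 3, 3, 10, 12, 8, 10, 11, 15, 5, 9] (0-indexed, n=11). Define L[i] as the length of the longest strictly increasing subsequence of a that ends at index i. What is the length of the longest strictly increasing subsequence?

   i    0    1    2    3    4    5    6    7    8    9   10
a[i]    5    3    3   10   12    8   10   11   15    5    9
L[i]    1    1    1    2    3    2    3    4    5    2    3

5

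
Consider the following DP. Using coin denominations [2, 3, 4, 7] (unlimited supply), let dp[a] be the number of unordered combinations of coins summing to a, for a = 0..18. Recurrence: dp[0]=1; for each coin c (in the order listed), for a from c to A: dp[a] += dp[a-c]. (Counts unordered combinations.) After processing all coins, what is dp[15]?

11

after  coin     0     1     2     3     4     5     6     7     8     9    10    11    12    13    14    15    16    17    18
          2     1     0     1     0     1     0     1     0     1     0     1     0     1     0     1     0     1     0     1
          3     1     0     1     1     1     1     2     1     2     2     2     2     3     2     3     3     3     3     4
          4     1     0     1     1     2     1     3     2     4     3     5     4     7     5     8     7    10     8    12
          7     1     0     1     1     2     1     3     3     4     4     6     6     8     8    11    11    14    14    18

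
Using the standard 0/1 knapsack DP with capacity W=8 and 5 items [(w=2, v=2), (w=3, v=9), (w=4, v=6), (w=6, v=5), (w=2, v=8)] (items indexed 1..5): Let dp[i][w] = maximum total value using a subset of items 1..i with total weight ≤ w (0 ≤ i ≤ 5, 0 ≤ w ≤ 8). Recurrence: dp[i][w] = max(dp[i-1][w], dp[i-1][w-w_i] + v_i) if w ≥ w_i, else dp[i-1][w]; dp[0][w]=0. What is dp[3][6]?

i\w   0   1   2   3   4   5   6   7   8
  0   0   0   0   0   0   0   0   0   0
  1   0   0   2   2   2   2   2   2   2
  2   0   0   2   9   9  11  11  11  11
  3   0   0   2   9   9  11  11  15  15
  4   0   0   2   9   9  11  11  15  15
  5   0   0   8   9  10  17  17  19  19

11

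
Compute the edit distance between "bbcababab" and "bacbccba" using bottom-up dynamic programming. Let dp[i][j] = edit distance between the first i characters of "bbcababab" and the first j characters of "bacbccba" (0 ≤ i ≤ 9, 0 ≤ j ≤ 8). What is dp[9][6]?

   ''  b  a  c  b  c  c  b  a
''  0  1  2  3  4  5  6  7  8
 b  1  0  1  2  3  4  5  6  7
 b  2  1  1  2  2  3  4  5  6
 c  3  2  2  1  2  2  3  4  5
 a  4  3  2  2  2  3  3  4  4
 b  5  4  3  3  2  3  4  3  4
 a  6  5  4  4  3  3  4  4  3
 b  7  6  5  5  4  4  4  4  4
 a  8  7  6  6  5  5  5  5  4
 b  9  8  7  7  6  6  6  5  5

6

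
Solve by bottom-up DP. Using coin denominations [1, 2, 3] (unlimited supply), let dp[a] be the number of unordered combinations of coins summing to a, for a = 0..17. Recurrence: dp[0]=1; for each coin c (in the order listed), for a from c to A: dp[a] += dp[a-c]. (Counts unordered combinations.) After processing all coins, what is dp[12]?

after  coin     0     1     2     3     4     5     6     7     8     9    10    11    12    13    14    15    16    17
          1     1     1     1     1     1     1     1     1     1     1     1     1     1     1     1     1     1     1
          2     1     1     2     2     3     3     4     4     5     5     6     6     7     7     8     8     9     9
          3     1     1     2     3     4     5     7     8    10    12    14    16    19    21    24    27    30    33

19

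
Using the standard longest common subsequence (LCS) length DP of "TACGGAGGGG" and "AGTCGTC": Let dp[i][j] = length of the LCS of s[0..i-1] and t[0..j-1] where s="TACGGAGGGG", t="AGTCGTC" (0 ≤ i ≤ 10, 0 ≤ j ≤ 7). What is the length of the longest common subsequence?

   ''  A  G  T  C  G  T  C
''  0  0  0  0  0  0  0  0
 T  0  0  0  1  1  1  1  1
 A  0  1  1  1  1  1  1  1
 C  0  1  1  1  2  2  2  2
 G  0  1  2  2  2  3  3  3
 G  0  1  2  2  2  3  3  3
 A  0  1  2  2  2  3  3  3
 G  0  1  2  2  2  3  3  3
 G  0  1  2  2  2  3  3  3
 G  0  1  2  2  2  3  3  3
 G  0  1  2  2  2  3  3  3

3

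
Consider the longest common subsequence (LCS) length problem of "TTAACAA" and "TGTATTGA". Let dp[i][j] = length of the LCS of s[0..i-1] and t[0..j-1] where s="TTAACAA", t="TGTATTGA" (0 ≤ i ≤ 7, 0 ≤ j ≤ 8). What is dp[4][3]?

   ''  T  G  T  A  T  T  G  A
''  0  0  0  0  0  0  0  0  0
 T  0  1  1  1  1  1  1  1  1
 T  0  1  1  2  2  2  2  2  2
 A  0  1  1  2  3  3  3  3  3
 A  0  1  1  2  3  3  3  3  4
 C  0  1  1  2  3  3  3  3  4
 A  0  1  1  2  3  3  3  3  4
 A  0  1  1  2  3  3  3  3  4

2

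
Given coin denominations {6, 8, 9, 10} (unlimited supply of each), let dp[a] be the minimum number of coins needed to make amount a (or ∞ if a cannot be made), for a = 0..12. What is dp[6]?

 a  0  1  2  3  4  5  6  7  8  9 10 11 12
dp  0  -  -  -  -  -  1  -  1  1  1  -  2
(- denotes ∞ / unreachable)

1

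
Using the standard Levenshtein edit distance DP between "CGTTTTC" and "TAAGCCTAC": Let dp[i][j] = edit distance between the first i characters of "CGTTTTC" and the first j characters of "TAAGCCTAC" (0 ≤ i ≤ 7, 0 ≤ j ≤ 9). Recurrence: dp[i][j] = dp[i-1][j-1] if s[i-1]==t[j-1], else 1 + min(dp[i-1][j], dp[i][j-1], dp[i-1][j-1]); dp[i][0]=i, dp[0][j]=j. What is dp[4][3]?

   ''  T  A  A  G  C  C  T  A  C
''  0  1  2  3  4  5  6  7  8  9
 C  1  1  2  3  4  4  5  6  7  8
 G  2  2  2  3  3  4  5  6  7  8
 T  3  2  3  3  4  4  5  5  6  7
 T  4  3  3  4  4  5  5  5  6  7
 T  5  4  4  4  5  5  6  5  6  7
 T  6  5  5  5  5  6  6  6  6  7
 C  7  6  6  6  6  5  6  7  7  6

4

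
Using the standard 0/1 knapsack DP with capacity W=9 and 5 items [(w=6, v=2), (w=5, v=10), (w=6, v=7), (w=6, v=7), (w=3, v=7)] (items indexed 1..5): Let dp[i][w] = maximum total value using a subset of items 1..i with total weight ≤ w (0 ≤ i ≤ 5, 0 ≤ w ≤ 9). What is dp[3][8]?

10

i\w   0   1   2   3   4   5   6   7   8   9
  0   0   0   0   0   0   0   0   0   0   0
  1   0   0   0   0   0   0   2   2   2   2
  2   0   0   0   0   0  10  10  10  10  10
  3   0   0   0   0   0  10  10  10  10  10
  4   0   0   0   0   0  10  10  10  10  10
  5   0   0   0   7   7  10  10  10  17  17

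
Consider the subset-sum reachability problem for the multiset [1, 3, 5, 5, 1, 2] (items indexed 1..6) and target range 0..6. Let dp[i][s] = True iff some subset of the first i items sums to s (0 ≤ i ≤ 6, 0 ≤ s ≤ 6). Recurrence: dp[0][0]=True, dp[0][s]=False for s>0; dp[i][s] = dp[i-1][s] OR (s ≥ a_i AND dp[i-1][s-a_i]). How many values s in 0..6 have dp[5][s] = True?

7

i\s   0   1   2   3   4   5   6
  0   T   F   F   F   F   F   F
  1   T   T   F   F   F   F   F
  2   T   T   F   T   T   F   F
  3   T   T   F   T   T   T   T
  4   T   T   F   T   T   T   T
  5   T   T   T   T   T   T   T
  6   T   T   T   T   T   T   T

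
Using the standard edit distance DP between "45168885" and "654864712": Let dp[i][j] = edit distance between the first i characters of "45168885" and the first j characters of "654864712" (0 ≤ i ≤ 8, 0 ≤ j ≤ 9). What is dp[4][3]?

   ''  6  5  4  8  6  4  7  1  2
''  0  1  2  3  4  5  6  7  8  9
 4  1  1  2  2  3  4  5  6  7  8
 5  2  2  1  2  3  4  5  6  7  8
 1  3  3  2  2  3  4  5  6  6  7
 6  4  3  3  3  3  3  4  5  6  7
 8  5  4  4  4  3  4  4  5  6  7
 8  6  5  5  5  4  4  5  5  6  7
 8  7  6  6  6  5  5  5  6  6  7
 5  8  7  6  7  6  6  6  6  7  7

3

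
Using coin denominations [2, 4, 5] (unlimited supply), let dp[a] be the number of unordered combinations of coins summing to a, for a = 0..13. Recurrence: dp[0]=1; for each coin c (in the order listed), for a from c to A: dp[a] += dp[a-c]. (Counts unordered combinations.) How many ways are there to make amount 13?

3

after  coin     0     1     2     3     4     5     6     7     8     9    10    11    12    13
          2     1     0     1     0     1     0     1     0     1     0     1     0     1     0
          4     1     0     1     0     2     0     2     0     3     0     3     0     4     0
          5     1     0     1     0     2     1     2     1     3     2     4     2     5     3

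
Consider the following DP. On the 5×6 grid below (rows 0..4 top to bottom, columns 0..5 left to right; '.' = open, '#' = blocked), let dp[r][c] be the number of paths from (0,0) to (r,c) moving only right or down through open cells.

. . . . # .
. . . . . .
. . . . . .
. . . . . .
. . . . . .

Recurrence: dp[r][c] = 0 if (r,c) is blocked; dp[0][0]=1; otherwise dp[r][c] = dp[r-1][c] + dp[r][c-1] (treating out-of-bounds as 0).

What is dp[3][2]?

10

r\c   0   1   2   3   4   5
  0   1   1   1   1   0   0
  1   1   2   3   4   4   4
  2   1   3   6  10  14  18
  3   1   4  10  20  34  52
  4   1   5  15  35  69 121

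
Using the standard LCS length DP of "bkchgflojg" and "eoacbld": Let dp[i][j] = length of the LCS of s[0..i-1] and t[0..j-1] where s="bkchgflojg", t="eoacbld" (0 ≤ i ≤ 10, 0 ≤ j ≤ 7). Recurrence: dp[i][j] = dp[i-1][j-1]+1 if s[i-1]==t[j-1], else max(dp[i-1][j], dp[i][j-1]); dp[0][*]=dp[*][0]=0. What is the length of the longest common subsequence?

2

   ''  e  o  a  c  b  l  d
''  0  0  0  0  0  0  0  0
 b  0  0  0  0  0  1  1  1
 k  0  0  0  0  0  1  1  1
 c  0  0  0  0  1  1  1  1
 h  0  0  0  0  1  1  1  1
 g  0  0  0  0  1  1  1  1
 f  0  0  0  0  1  1  1  1
 l  0  0  0  0  1  1  2  2
 o  0  0  1  1  1  1  2  2
 j  0  0  1  1  1  1  2  2
 g  0  0  1  1  1  1  2  2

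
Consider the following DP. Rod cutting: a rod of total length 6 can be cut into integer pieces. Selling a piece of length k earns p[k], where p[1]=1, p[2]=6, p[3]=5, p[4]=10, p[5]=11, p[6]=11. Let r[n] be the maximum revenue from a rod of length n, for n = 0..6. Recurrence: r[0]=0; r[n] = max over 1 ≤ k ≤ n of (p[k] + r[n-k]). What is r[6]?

18

   n    0    1    2    3    4    5    6
r[n]    0    1    6    7   12   13   18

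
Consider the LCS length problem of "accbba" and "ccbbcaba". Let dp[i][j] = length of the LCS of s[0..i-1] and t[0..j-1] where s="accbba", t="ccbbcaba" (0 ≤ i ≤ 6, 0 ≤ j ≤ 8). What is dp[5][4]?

   ''  c  c  b  b  c  a  b  a
''  0  0  0  0  0  0  0  0  0
 a  0  0  0  0  0  0  1  1  1
 c  0  1  1  1  1  1  1  1  1
 c  0  1  2  2  2  2  2  2  2
 b  0  1  2  3  3  3  3  3  3
 b  0  1  2  3  4  4  4  4  4
 a  0  1  2  3  4  4  5  5  5

4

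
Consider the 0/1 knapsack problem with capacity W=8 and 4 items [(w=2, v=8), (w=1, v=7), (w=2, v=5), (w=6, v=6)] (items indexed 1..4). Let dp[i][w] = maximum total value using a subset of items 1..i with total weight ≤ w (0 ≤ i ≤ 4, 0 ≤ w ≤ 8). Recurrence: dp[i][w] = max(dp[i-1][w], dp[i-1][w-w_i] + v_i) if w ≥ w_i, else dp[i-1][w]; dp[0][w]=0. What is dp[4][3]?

15

i\w   0   1   2   3   4   5   6   7   8
  0   0   0   0   0   0   0   0   0   0
  1   0   0   8   8   8   8   8   8   8
  2   0   7   8  15  15  15  15  15  15
  3   0   7   8  15  15  20  20  20  20
  4   0   7   8  15  15  20  20  20  20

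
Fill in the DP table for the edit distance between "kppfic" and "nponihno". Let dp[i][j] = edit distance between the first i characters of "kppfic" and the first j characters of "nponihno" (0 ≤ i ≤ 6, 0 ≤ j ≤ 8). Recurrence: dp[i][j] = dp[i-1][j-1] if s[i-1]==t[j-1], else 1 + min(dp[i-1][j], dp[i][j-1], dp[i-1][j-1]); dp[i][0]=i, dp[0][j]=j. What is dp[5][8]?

   ''  n  p  o  n  i  h  n  o
''  0  1  2  3  4  5  6  7  8
 k  1  1  2  3  4  5  6  7  8
 p  2  2  1  2  3  4  5  6  7
 p  3  3  2  2  3  4  5  6  7
 f  4  4  3  3  3  4  5  6  7
 i  5  5  4  4  4  3  4  5  6
 c  6  6  5  5  5  4  4  5  6

6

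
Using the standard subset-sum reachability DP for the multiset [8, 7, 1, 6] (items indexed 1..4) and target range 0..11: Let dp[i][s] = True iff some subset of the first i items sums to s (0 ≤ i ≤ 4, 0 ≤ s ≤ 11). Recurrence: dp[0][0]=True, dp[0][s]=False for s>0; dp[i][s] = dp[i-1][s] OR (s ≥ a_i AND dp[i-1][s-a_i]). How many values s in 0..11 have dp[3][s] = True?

5

i\s   0   1   2   3   4   5   6   7   8   9  10  11
  0   T   F   F   F   F   F   F   F   F   F   F   F
  1   T   F   F   F   F   F   F   F   T   F   F   F
  2   T   F   F   F   F   F   F   T   T   F   F   F
  3   T   T   F   F   F   F   F   T   T   T   F   F
  4   T   T   F   F   F   F   T   T   T   T   F   F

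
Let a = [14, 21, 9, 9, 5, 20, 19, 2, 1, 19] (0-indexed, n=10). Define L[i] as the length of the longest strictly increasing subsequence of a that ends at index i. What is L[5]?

   i    0    1    2    3    4    5    6    7    8    9
a[i]   14   21    9    9    5   20   19    2    1   19
L[i]    1    2    1    1    1    2    2    1    1    2

2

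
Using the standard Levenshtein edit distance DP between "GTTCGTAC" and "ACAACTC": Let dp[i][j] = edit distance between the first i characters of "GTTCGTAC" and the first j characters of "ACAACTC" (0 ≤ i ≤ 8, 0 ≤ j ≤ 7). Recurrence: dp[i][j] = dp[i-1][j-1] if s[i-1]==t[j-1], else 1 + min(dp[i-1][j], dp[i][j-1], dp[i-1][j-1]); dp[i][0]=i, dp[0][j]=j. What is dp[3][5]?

5

   ''  A  C  A  A  C  T  C
''  0  1  2  3  4  5  6  7
 G  1  1  2  3  4  5  6  7
 T  2  2  2  3  4  5  5  6
 T  3  3  3  3  4  5  5  6
 C  4  4  3  4  4  4  5  5
 G  5  5  4  4  5  5  5  6
 T  6  6  5  5  5  6  5  6
 A  7  6  6  5  5  6  6  6
 C  8  7  6  6  6  5  6  6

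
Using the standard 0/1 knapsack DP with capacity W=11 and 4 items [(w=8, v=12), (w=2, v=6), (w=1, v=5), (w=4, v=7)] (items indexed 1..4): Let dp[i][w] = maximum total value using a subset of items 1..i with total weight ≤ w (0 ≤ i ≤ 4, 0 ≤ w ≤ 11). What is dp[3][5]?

11

i\w   0   1   2   3   4   5   6   7   8   9  10  11
  0   0   0   0   0   0   0   0   0   0   0   0   0
  1   0   0   0   0   0   0   0   0  12  12  12  12
  2   0   0   6   6   6   6   6   6  12  12  18  18
  3   0   5   6  11  11  11  11  11  12  17  18  23
  4   0   5   6  11  11  12  13  18  18  18  18  23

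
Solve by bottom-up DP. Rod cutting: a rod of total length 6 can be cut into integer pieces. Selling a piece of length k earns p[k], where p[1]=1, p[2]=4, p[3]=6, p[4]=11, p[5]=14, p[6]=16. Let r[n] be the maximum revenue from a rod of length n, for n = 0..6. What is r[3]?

   n    0    1    2    3    4    5    6
r[n]    0    1    4    6   11   14   16

6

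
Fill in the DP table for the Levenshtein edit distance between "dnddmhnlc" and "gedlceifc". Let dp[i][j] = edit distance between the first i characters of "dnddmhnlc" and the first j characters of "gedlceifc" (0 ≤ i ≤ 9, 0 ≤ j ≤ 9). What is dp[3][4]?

   ''  g  e  d  l  c  e  i  f  c
''  0  1  2  3  4  5  6  7  8  9
 d  1  1  2  2  3  4  5  6  7  8
 n  2  2  2  3  3  4  5  6  7  8
 d  3  3  3  2  3  4  5  6  7  8
 d  4  4  4  3  3  4  5  6  7  8
 m  5  5  5  4  4  4  5  6  7  8
 h  6  6  6  5  5  5  5  6  7  8
 n  7  7  7  6  6  6  6  6  7  8
 l  8  8  8  7  6  7  7  7  7  8
 c  9  9  9  8  7  6  7  8  8  7

3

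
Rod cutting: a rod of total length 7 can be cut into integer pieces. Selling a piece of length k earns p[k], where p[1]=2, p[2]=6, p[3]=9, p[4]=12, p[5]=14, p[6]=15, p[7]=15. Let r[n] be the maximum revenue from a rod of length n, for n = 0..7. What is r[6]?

   n    0    1    2    3    4    5    6    7
r[n]    0    2    6    9   12   15   18   21

18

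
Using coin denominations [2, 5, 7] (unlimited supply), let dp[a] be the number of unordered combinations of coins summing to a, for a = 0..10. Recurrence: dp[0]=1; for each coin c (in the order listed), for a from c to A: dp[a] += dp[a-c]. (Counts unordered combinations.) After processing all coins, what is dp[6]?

1

after  coin     0     1     2     3     4     5     6     7     8     9    10
          2     1     0     1     0     1     0     1     0     1     0     1
          5     1     0     1     0     1     1     1     1     1     1     2
          7     1     0     1     0     1     1     1     2     1     2     2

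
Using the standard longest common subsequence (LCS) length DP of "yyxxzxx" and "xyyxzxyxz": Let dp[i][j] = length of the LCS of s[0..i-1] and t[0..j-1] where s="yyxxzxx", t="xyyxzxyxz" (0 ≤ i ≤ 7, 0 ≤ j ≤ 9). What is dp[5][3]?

2

   ''  x  y  y  x  z  x  y  x  z
''  0  0  0  0  0  0  0  0  0  0
 y  0  0  1  1  1  1  1  1  1  1
 y  0  0  1  2  2  2  2  2  2  2
 x  0  1  1  2  3  3  3  3  3  3
 x  0  1  1  2  3  3  4  4  4  4
 z  0  1  1  2  3  4  4  4  4  5
 x  0  1  1  2  3  4  5  5  5  5
 x  0  1  1  2  3  4  5  5  6  6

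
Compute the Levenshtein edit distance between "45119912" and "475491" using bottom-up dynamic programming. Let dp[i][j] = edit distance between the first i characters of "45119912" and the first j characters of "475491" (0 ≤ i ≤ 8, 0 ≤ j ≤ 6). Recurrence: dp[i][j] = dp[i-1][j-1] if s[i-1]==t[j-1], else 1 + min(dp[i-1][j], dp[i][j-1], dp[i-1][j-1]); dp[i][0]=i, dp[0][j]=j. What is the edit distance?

5

   ''  4  7  5  4  9  1
''  0  1  2  3  4  5  6
 4  1  0  1  2  3  4  5
 5  2  1  1  1  2  3  4
 1  3  2  2  2  2  3  3
 1  4  3  3  3  3  3  3
 9  5  4  4  4  4  3  4
 9  6  5  5  5  5  4  4
 1  7  6  6  6  6  5  4
 2  8  7  7  7  7  6  5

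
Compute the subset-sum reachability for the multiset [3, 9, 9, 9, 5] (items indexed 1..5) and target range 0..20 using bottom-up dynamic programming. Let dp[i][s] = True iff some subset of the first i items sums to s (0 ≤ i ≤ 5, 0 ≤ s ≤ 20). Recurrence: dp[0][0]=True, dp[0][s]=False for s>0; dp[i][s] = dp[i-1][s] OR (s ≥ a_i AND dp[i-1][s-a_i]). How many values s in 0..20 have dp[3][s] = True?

i\s   0   1   2   3   4   5   6   7   8   9  10  11  12  13  14  15  16  17  18  19  20
  0   T   F   F   F   F   F   F   F   F   F   F   F   F   F   F   F   F   F   F   F   F
  1   T   F   F   T   F   F   F   F   F   F   F   F   F   F   F   F   F   F   F   F   F
  2   T   F   F   T   F   F   F   F   F   T   F   F   T   F   F   F   F   F   F   F   F
  3   T   F   F   T   F   F   F   F   F   T   F   F   T   F   F   F   F   F   T   F   F
  4   T   F   F   T   F   F   F   F   F   T   F   F   T   F   F   F   F   F   T   F   F
  5   T   F   F   T   F   T   F   F   T   T   F   F   T   F   T   F   F   T   T   F   F

5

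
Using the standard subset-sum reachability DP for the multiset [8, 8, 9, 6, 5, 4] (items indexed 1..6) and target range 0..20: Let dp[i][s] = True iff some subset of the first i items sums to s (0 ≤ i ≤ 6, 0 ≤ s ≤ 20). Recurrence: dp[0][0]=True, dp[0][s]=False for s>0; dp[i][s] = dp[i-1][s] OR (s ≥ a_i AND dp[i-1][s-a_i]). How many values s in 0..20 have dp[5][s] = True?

13

i\s   0   1   2   3   4   5   6   7   8   9  10  11  12  13  14  15  16  17  18  19  20
  0   T   F   F   F   F   F   F   F   F   F   F   F   F   F   F   F   F   F   F   F   F
  1   T   F   F   F   F   F   F   F   T   F   F   F   F   F   F   F   F   F   F   F   F
  2   T   F   F   F   F   F   F   F   T   F   F   F   F   F   F   F   T   F   F   F   F
  3   T   F   F   F   F   F   F   F   T   T   F   F   F   F   F   F   T   T   F   F   F
  4   T   F   F   F   F   F   T   F   T   T   F   F   F   F   T   T   T   T   F   F   F
  5   T   F   F   F   F   T   T   F   T   T   F   T   F   T   T   T   T   T   F   T   T
  6   T   F   F   F   T   T   T   F   T   T   T   T   T   T   T   T   T   T   T   T   T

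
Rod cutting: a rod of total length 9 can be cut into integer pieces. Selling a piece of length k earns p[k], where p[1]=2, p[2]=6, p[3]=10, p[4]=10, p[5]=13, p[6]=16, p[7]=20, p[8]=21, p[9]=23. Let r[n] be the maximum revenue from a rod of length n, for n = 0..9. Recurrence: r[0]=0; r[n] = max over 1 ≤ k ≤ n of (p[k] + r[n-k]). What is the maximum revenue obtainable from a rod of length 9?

30

   n    0    1    2    3    4    5    6    7    8    9
r[n]    0    2    6   10   12   16   20   22   26   30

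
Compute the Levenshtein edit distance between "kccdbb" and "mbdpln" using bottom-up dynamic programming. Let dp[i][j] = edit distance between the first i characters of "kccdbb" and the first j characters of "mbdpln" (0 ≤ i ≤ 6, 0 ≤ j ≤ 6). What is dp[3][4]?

4

   ''  m  b  d  p  l  n
''  0  1  2  3  4  5  6
 k  1  1  2  3  4  5  6
 c  2  2  2  3  4  5  6
 c  3  3  3  3  4  5  6
 d  4  4  4  3  4  5  6
 b  5  5  4  4  4  5  6
 b  6  6  5  5  5  5  6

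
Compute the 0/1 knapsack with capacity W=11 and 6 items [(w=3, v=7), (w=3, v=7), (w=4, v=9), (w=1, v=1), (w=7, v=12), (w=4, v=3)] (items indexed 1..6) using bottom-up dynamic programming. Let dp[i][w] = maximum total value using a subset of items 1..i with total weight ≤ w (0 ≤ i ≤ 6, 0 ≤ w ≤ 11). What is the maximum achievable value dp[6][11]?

i\w   0   1   2   3   4   5   6   7   8   9  10  11
  0   0   0   0   0   0   0   0   0   0   0   0   0
  1   0   0   0   7   7   7   7   7   7   7   7   7
  2   0   0   0   7   7   7  14  14  14  14  14  14
  3   0   0   0   7   9   9  14  16  16  16  23  23
  4   0   1   1   7   9  10  14  16  17  17  23  24
  5   0   1   1   7   9  10  14  16  17  17  23  24
  6   0   1   1   7   9  10  14  16  17  17  23  24

24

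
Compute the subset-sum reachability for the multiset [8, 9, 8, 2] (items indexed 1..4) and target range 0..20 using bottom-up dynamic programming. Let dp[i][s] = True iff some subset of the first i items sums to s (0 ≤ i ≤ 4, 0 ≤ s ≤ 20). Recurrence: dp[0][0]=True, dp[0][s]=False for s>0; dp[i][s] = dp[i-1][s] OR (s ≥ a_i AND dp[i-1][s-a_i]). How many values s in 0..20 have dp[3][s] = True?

i\s   0   1   2   3   4   5   6   7   8   9  10  11  12  13  14  15  16  17  18  19  20
  0   T   F   F   F   F   F   F   F   F   F   F   F   F   F   F   F   F   F   F   F   F
  1   T   F   F   F   F   F   F   F   T   F   F   F   F   F   F   F   F   F   F   F   F
  2   T   F   F   F   F   F   F   F   T   T   F   F   F   F   F   F   F   T   F   F   F
  3   T   F   F   F   F   F   F   F   T   T   F   F   F   F   F   F   T   T   F   F   F
  4   T   F   T   F   F   F   F   F   T   T   T   T   F   F   F   F   T   T   T   T   F

5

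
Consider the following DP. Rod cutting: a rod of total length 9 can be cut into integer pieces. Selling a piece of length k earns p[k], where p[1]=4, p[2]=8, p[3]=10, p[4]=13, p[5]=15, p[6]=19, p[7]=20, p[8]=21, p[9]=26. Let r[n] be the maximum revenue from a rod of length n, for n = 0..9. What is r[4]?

16

   n    0    1    2    3    4    5    6    7    8    9
r[n]    0    4    8   12   16   20   24   28   32   36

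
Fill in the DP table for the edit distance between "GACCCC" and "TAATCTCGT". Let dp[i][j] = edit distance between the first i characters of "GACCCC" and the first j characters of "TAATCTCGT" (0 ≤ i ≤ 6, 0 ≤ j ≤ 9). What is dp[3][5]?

   ''  T  A  A  T  C  T  C  G  T
''  0  1  2  3  4  5  6  7  8  9
 G  1  1  2  3  4  5  6  7  7  8
 A  2  2  1  2  3  4  5  6  7  8
 C  3  3  2  2  3  3  4  5  6  7
 C  4  4  3  3  3  3  4  4  5  6
 C  5  5  4  4  4  3  4  4  5  6
 C  6  6  5  5  5  4  4  4  5  6

3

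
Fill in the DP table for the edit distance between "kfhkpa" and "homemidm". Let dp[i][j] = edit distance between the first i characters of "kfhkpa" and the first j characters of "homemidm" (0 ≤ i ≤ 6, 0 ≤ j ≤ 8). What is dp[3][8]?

   ''  h  o  m  e  m  i  d  m
''  0  1  2  3  4  5  6  7  8
 k  1  1  2  3  4  5  6  7  8
 f  2  2  2  3  4  5  6  7  8
 h  3  2  3  3  4  5  6  7  8
 k  4  3  3  4  4  5  6  7  8
 p  5  4  4  4  5  5  6  7  8
 a  6  5  5  5  5  6  6  7  8

8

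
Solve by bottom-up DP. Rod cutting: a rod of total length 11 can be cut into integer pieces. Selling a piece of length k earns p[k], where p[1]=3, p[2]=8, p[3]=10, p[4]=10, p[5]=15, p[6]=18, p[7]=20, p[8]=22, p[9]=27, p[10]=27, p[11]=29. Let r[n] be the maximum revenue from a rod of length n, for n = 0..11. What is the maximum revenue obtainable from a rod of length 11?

43

   n    0    1    2    3    4    5    6    7    8    9   10   11
r[n]    0    3    8   11   16   19   24   27   32   35   40   43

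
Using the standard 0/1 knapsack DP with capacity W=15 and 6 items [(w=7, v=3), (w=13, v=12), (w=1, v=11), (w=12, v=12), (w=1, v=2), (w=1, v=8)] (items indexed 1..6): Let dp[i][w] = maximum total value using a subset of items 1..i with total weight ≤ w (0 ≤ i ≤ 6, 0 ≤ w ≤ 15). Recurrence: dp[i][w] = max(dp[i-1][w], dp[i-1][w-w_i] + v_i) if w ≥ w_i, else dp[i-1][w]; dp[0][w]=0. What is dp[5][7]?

i\w   0   1   2   3   4   5   6   7   8   9  10  11  12  13  14  15
  0   0   0   0   0   0   0   0   0   0   0   0   0   0   0   0   0
  1   0   0   0   0   0   0   0   3   3   3   3   3   3   3   3   3
  2   0   0   0   0   0   0   0   3   3   3   3   3   3  12  12  12
  3   0  11  11  11  11  11  11  11  14  14  14  14  14  14  23  23
  4   0  11  11  11  11  11  11  11  14  14  14  14  14  23  23  23
  5   0  11  13  13  13  13  13  13  14  16  16  16  16  23  25  25
  6   0  11  19  21  21  21  21  21  21  22  24  24  24  24  31  33

13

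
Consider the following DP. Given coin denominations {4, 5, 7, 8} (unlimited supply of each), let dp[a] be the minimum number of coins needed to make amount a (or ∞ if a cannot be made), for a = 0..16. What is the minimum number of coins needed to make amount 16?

2

 a  0  1  2  3  4  5  6  7  8  9 10 11 12 13 14 15 16
dp  0  -  -  -  1  1  -  1  1  2  2  2  2  2  2  2  2
(- denotes ∞ / unreachable)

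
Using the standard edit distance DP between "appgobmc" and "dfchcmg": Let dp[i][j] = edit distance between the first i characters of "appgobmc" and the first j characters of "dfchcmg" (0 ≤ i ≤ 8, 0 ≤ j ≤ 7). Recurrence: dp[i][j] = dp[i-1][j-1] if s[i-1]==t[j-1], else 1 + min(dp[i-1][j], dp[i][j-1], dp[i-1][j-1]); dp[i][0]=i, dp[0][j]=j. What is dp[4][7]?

6

   ''  d  f  c  h  c  m  g
''  0  1  2  3  4  5  6  7
 a  1  1  2  3  4  5  6  7
 p  2  2  2  3  4  5  6  7
 p  3  3  3  3  4  5  6  7
 g  4  4  4  4  4  5  6  6
 o  5  5  5  5  5  5  6  7
 b  6  6  6  6  6  6  6  7
 m  7  7  7  7  7  7  6  7
 c  8  8  8  7  8  7  7  7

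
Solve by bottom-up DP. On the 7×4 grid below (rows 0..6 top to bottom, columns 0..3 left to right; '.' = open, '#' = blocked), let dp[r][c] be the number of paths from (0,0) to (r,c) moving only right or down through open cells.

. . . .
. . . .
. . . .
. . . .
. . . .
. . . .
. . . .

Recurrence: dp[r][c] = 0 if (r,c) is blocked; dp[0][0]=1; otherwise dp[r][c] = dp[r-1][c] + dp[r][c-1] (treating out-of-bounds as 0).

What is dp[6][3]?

84

r\c   0   1   2   3
  0   1   1   1   1
  1   1   2   3   4
  2   1   3   6  10
  3   1   4  10  20
  4   1   5  15  35
  5   1   6  21  56
  6   1   7  28  84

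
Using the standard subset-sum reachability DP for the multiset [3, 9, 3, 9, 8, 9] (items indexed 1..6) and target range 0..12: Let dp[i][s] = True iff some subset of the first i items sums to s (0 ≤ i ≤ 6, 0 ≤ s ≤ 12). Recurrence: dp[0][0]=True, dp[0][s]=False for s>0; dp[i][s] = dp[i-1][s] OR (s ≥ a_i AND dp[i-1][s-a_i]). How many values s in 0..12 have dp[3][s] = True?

i\s   0   1   2   3   4   5   6   7   8   9  10  11  12
  0   T   F   F   F   F   F   F   F   F   F   F   F   F
  1   T   F   F   T   F   F   F   F   F   F   F   F   F
  2   T   F   F   T   F   F   F   F   F   T   F   F   T
  3   T   F   F   T   F   F   T   F   F   T   F   F   T
  4   T   F   F   T   F   F   T   F   F   T   F   F   T
  5   T   F   F   T   F   F   T   F   T   T   F   T   T
  6   T   F   F   T   F   F   T   F   T   T   F   T   T

5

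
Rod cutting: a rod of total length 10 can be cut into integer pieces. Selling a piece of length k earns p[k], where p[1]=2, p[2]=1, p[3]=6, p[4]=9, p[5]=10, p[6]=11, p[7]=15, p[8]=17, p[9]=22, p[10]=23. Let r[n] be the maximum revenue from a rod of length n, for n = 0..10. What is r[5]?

11

   n    0    1    2    3    4    5    6    7    8    9   10
r[n]    0    2    4    6    9   11   13   15   18   22   24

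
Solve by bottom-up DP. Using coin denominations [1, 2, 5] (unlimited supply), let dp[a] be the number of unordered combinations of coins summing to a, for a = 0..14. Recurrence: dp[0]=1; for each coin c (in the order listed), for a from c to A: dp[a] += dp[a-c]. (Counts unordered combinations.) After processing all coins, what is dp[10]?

10

after  coin     0     1     2     3     4     5     6     7     8     9    10    11    12    13    14
          1     1     1     1     1     1     1     1     1     1     1     1     1     1     1     1
          2     1     1     2     2     3     3     4     4     5     5     6     6     7     7     8
          5     1     1     2     2     3     4     5     6     7     8    10    11    13    14    16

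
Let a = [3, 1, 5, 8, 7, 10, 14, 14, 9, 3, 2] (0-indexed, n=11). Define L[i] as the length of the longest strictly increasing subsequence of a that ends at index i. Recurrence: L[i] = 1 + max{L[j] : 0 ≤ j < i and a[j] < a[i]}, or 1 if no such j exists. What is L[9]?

   i    0    1    2    3    4    5    6    7    8    9   10
a[i]    3    1    5    8    7   10   14   14    9    3    2
L[i]    1    1    2    3    3    4    5    5    4    2    2

2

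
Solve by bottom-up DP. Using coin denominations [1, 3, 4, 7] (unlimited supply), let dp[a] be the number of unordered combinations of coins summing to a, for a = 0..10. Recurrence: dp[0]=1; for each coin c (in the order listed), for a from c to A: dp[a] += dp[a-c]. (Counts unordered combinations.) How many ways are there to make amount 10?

after  coin     0     1     2     3     4     5     6     7     8     9    10
          1     1     1     1     1     1     1     1     1     1     1     1
          3     1     1     1     2     2     2     3     3     3     4     4
          4     1     1     1     2     3     3     4     5     6     7     8
          7     1     1     1     2     3     3     4     6     7     8    10

10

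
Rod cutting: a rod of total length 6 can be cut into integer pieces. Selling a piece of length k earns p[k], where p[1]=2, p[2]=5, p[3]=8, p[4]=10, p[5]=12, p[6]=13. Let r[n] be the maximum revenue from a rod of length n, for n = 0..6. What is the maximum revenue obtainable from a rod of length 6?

16

   n    0    1    2    3    4    5    6
r[n]    0    2    5    8   10   13   16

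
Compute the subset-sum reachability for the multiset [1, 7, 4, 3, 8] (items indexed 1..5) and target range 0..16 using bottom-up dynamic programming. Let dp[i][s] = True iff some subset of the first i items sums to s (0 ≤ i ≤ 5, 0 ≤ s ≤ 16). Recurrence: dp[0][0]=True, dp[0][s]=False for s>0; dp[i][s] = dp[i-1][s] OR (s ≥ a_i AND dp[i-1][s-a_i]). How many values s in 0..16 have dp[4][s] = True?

i\s   0   1   2   3   4   5   6   7   8   9  10  11  12  13  14  15  16
  0   T   F   F   F   F   F   F   F   F   F   F   F   F   F   F   F   F
  1   T   T   F   F   F   F   F   F   F   F   F   F   F   F   F   F   F
  2   T   T   F   F   F   F   F   T   T   F   F   F   F   F   F   F   F
  3   T   T   F   F   T   T   F   T   T   F   F   T   T   F   F   F   F
  4   T   T   F   T   T   T   F   T   T   F   T   T   T   F   T   T   F
  5   T   T   F   T   T   T   F   T   T   T   T   T   T   T   T   T   T

12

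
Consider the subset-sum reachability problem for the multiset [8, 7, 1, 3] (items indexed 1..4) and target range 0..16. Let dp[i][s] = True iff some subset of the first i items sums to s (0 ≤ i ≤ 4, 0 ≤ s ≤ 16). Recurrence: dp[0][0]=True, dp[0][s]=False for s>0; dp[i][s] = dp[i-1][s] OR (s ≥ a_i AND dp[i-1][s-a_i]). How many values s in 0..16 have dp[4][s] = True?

12

i\s   0   1   2   3   4   5   6   7   8   9  10  11  12  13  14  15  16
  0   T   F   F   F   F   F   F   F   F   F   F   F   F   F   F   F   F
  1   T   F   F   F   F   F   F   F   T   F   F   F   F   F   F   F   F
  2   T   F   F   F   F   F   F   T   T   F   F   F   F   F   F   T   F
  3   T   T   F   F   F   F   F   T   T   T   F   F   F   F   F   T   T
  4   T   T   F   T   T   F   F   T   T   T   T   T   T   F   F   T   T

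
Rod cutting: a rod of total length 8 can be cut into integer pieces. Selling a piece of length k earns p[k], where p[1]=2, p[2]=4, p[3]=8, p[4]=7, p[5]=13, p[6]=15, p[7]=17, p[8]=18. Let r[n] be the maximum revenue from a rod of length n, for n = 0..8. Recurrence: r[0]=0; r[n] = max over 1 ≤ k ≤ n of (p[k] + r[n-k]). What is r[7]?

18

   n    0    1    2    3    4    5    6    7    8
r[n]    0    2    4    8   10   13   16   18   21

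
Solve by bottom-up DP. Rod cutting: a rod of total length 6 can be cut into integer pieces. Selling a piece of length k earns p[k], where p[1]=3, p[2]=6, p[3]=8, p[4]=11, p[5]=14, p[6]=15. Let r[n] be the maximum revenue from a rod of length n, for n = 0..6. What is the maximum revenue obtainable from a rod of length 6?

18

   n    0    1    2    3    4    5    6
r[n]    0    3    6    9   12   15   18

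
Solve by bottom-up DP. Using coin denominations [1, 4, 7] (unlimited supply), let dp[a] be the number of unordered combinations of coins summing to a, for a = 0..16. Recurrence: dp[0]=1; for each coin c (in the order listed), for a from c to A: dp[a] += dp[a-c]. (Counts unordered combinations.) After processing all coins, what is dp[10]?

4

after  coin     0     1     2     3     4     5     6     7     8     9    10    11    12    13    14    15    16
          1     1     1     1     1     1     1     1     1     1     1     1     1     1     1     1     1     1
          4     1     1     1     1     2     2     2     2     3     3     3     3     4     4     4     4     5
          7     1     1     1     1     2     2     2     3     4     4     4     5     6     6     7     8     9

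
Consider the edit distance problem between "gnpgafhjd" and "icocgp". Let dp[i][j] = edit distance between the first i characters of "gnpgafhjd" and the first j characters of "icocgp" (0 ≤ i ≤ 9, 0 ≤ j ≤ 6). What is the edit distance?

   ''  i  c  o  c  g  p
''  0  1  2  3  4  5  6
 g  1  1  2  3  4  4  5
 n  2  2  2  3  4  5  5
 p  3  3  3  3  4  5  5
 g  4  4  4  4  4  4  5
 a  5  5  5  5  5  5  5
 f  6  6  6  6  6  6  6
 h  7  7  7  7  7  7  7
 j  8  8  8  8  8  8  8
 d  9  9  9  9  9  9  9

9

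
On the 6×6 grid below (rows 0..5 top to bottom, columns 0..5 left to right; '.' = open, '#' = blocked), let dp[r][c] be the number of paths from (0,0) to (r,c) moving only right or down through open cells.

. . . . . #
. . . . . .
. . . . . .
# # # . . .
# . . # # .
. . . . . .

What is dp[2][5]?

r\c   0   1   2   3   4   5
  0   1   1   1   1   1   0
  1   1   2   3   4   5   5
  2   1   3   6  10  15  20
  3   0   0   0  10  25  45
  4   0   0   0   0   0  45
  5   0   0   0   0   0  45

20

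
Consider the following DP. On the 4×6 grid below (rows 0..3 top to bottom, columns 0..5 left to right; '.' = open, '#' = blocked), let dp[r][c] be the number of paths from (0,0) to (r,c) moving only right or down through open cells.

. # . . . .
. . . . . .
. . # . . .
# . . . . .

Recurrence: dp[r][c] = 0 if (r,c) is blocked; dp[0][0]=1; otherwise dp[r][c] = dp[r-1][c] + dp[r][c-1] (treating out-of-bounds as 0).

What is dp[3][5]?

r\c   0   1   2   3   4   5
  0   1   0   0   0   0   0
  1   1   1   1   1   1   1
  2   1   2   0   1   2   3
  3   0   2   2   3   5   8

8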